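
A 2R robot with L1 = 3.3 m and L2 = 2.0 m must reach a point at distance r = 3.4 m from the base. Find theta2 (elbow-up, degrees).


cos(theta2) = (r^2 - L1^2 - L2^2) / (2*L1*L2)
cos(theta2) = (11.56 - 10.89 - 4.0) / 13.2
cos(theta2) = -0.252273
theta2 = 104.612 degrees


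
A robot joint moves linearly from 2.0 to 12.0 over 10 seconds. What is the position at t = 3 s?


s = t/T = 3/10 = 0.3
p(t) = p0 + (pf-p0)*s
= 2.0 + (12.0 - 2.0) * 0.3
= 5.0


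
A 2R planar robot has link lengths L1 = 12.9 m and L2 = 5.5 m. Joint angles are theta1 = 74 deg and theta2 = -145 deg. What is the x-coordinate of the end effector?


Convert angles to radians: theta1 = 1.2915, theta2 = -2.5307
x = L1*cos(theta1) + L2*cos(theta1+theta2)
x = 3.5557 + 1.7906
x = 5.3463


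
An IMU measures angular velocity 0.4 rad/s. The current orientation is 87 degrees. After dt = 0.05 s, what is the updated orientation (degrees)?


delta_theta = w * dt = 0.4 * 0.05 = 0.02 rad
= 1.1459 deg
theta_new = 87 + 1.1459 = 88.1459 deg


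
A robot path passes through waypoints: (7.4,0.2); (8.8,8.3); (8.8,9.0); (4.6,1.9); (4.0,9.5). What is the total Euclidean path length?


Segment lengths:
  seg1 = sqrt((1.4)^2 + (8.1)^2) = 8.2201
  seg2 = sqrt((0.0)^2 + (0.7)^2) = 0.7
  seg3 = sqrt((-4.2)^2 + (-7.1)^2) = 8.2492
  seg4 = sqrt((-0.6)^2 + (7.6)^2) = 7.6236
Total = 24.793


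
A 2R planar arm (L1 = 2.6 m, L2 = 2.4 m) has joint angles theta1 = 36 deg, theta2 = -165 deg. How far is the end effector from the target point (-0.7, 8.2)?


End effector via forward kinematics:
x = L1*cos(t1) + L2*cos(t1+t2) = 0.5931
y = L1*sin(t1) + L2*sin(t1+t2) = -0.3369
Distance to target:
d = sqrt((-0.7 - 0.5931)^2 + (8.2 - -0.3369)^2)
= sqrt(1.672 + 72.8788)
= 8.6343 m


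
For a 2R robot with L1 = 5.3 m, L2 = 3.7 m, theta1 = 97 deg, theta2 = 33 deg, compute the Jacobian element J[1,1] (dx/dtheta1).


J[1,1] = -L1*sin(t1) - L2*sin(t1+t2)
= -5.3*sin(97) - 3.7*sin(130)
= -8.0949


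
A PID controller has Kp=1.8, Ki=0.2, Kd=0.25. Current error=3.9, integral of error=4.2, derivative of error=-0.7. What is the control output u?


u = Kp*e + Ki*int(e) + Kd*de/dt
= 1.8*3.9 + 0.2*4.2 + 0.25*(-0.7)
= 7.02 + 0.84 + -0.175
= 7.685


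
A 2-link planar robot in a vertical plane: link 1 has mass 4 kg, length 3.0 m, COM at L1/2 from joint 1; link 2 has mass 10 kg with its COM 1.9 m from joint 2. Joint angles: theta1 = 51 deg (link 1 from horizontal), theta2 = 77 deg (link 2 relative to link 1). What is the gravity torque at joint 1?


Horizontal distance from joint 1 to link-1 COM:
  x_c1 = (L1/2)*cos(t1) = 1.5 * 0.6293 = 0.944 m
Horizontal distance from joint 1 to link-2 COM:
  x_c2 = L1*cos(t1) + Lc2*cos(t1+t2)
       = 3.0*0.6293 + 1.9*-0.6157 = 0.7182 m
tau1 = m1*g*x_c1 + m2*g*x_c2
     = 4*9.81*0.944 + 10*9.81*0.7182
     = 37.0418 + 70.4558
     = 107.4976 Nm


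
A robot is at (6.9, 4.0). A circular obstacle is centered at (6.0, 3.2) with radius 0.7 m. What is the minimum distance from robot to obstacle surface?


center_dist = sqrt((6.9-6.0)^2 + (4.0-3.2)^2)
= sqrt(0.81 + 0.64)
= 1.2042
min_dist = center_dist - radius = 1.2042 - 0.7 = 0.5042 m


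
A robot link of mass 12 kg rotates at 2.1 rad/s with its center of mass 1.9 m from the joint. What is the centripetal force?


F = m * omega^2 * r
= 12 * 2.1^2 * 1.9
= 12 * 4.41 * 1.9
= 100.548 N


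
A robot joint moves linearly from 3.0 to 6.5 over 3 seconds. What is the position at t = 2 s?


s = t/T = 2/3 = 0.6667
p(t) = p0 + (pf-p0)*s
= 3.0 + (6.5 - 3.0) * 0.6667
= 5.3333


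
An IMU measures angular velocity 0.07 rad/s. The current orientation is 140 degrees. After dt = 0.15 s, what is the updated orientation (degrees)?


delta_theta = w * dt = 0.07 * 0.15 = 0.0105 rad
= 0.6016 deg
theta_new = 140 + 0.6016 = 140.6016 deg


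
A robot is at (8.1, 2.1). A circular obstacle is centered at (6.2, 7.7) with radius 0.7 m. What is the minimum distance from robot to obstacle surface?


center_dist = sqrt((8.1-6.2)^2 + (2.1-7.7)^2)
= sqrt(3.61 + 31.36)
= 5.9135
min_dist = center_dist - radius = 5.9135 - 0.7 = 5.2135 m


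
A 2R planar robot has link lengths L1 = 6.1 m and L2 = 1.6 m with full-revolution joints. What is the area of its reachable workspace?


r_max = L1 + L2 = 7.7 m
r_min = |L1 - L2| = 4.5 m
Area = pi*(r_max^2 - r_min^2)
= pi*(59.29 - 20.25)
= pi * 39.04
= 122.6478 m^2


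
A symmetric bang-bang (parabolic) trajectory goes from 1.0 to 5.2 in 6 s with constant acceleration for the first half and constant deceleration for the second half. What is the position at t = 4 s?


Symmetric rest-to-rest: each phase covers (pf-p0)/2 in time T/2. 0.5*a*(T/2)^2 = (pf-p0)/2 => a = 4*(pf-p0)/T^2
a = 4*(5.2-1.0)/6^2 = 0.4667
t = 4 is in the deceleration phase (t > T/2).
p = pf - 0.5*a*(T-t)^2 = 5.2 - 0.5*0.4667*2^2
= 4.2667


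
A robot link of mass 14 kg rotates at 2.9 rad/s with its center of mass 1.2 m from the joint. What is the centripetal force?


F = m * omega^2 * r
= 14 * 2.9^2 * 1.2
= 14 * 8.41 * 1.2
= 141.288 N


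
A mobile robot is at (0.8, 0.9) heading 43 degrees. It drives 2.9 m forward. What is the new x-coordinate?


x_new = x0 + d*cos(theta)
= 0.8 + 2.9*cos(43)
= 0.8 + 2.1209
= 2.9209


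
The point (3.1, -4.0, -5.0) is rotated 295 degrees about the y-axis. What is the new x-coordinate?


Rotation about y-axis: x' = x*cos(theta) + z*sin(theta)
= 3.1 * 0.4226 + -5.0 * -0.9063
= 5.8417


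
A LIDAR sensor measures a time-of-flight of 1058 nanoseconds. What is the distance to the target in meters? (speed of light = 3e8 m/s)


tof = 1058 ns = 1.058e-06 s
dist = c * tof / 2
= 3e8 * 1.058e-06 / 2
= 158.7 m


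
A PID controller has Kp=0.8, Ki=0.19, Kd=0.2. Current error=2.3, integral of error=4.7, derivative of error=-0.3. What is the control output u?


u = Kp*e + Ki*int(e) + Kd*de/dt
= 0.8*2.3 + 0.19*4.7 + 0.2*(-0.3)
= 1.84 + 0.893 + -0.06
= 2.673


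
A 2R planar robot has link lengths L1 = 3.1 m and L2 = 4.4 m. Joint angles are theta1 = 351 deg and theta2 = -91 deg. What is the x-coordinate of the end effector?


Convert angles to radians: theta1 = 6.1261, theta2 = -1.5882
x = L1*cos(theta1) + L2*cos(theta1+theta2)
x = 3.0618 + -0.7641
x = 2.2978


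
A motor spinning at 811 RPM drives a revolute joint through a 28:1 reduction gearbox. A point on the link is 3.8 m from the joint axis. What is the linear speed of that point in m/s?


omega_motor = 811 * 2*pi/60 = 84.9277 rad/s
omega_joint = omega_motor / 28 = 3.0331 rad/s
v = omega_joint * r = 3.0331 * 3.8
= 11.5259 m/s


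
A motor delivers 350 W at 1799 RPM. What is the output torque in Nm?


omega = 1799 * 2*pi/60 = 188.3908 rad/s
tau = P / omega = 350 / 188.3908
= 1.8578 Nm


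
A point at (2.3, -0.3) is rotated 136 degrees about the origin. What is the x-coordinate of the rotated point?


x' = x*cos(theta) - y*sin(theta)
cos(136 deg) = -0.7193, sin(136 deg) = 0.6947
x' = 2.3 * -0.7193 - -0.3 * 0.6947
= -1.6545 - -0.2084
= -1.4461


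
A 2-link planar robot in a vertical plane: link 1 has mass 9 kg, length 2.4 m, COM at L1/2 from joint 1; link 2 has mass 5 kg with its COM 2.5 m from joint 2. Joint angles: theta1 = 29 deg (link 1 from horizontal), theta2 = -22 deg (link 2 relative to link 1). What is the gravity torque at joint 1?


Horizontal distance from joint 1 to link-1 COM:
  x_c1 = (L1/2)*cos(t1) = 1.2 * 0.8746 = 1.0495 m
Horizontal distance from joint 1 to link-2 COM:
  x_c2 = L1*cos(t1) + Lc2*cos(t1+t2)
       = 2.4*0.8746 + 2.5*0.9925 = 4.5805 m
tau1 = m1*g*x_c1 + m2*g*x_c2
     = 9*9.81*1.0495 + 5*9.81*4.5805
     = 92.6642 + 224.6712
     = 317.3354 Nm


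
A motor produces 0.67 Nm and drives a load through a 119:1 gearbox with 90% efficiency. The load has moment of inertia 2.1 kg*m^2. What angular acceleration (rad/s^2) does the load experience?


tau_out = tau_motor * N * eta
= 0.67 * 119 * 0.9 = 71.757 Nm
alpha = tau_out / I = 71.757 / 2.1
= 34.17 rad/s^2


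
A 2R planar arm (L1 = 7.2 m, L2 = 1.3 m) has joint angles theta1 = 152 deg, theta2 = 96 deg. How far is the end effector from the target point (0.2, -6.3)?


End effector via forward kinematics:
x = L1*cos(t1) + L2*cos(t1+t2) = -6.8442
y = L1*sin(t1) + L2*sin(t1+t2) = 2.1749
Distance to target:
d = sqrt((0.2 - -6.8442)^2 + (-6.3 - 2.1749)^2)
= sqrt(49.6209 + 71.8232)
= 11.0202 m


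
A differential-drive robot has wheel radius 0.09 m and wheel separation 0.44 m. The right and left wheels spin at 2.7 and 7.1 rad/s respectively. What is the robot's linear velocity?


vR = r*wR = 0.09*2.7 = 0.243 m/s
vL = r*wL = 0.09*7.1 = 0.639 m/s
v = (vR+vL)/2 = 0.441 m/s
omega = (vR-vL)/L = -0.9 rad/s
linear velocity = 0.441 m/s


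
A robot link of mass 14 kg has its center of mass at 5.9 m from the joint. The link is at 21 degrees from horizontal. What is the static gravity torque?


tau = m*g*L*cos(angle)
= 14 * 9.81 * 5.9 * cos(21 deg)
= 14 * 9.81 * 5.9 * 0.9336
= 756.4858 Nm


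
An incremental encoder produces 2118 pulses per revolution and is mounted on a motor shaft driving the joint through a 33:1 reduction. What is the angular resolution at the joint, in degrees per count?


counts per rev = 2118
effective counts at joint = 2118 * 33 = 69894
resolution = 360 / 69894
= 0.0052 deg/count


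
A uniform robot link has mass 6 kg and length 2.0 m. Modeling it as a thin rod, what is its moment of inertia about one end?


I = (1/3) * m * L^2
= (1/3) * 6 * 2.0^2
= 0.333333 * 6 * 4.0
= 8.0 kg*m^2


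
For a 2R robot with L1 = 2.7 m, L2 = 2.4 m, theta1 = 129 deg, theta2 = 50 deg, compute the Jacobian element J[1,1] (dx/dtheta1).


J[1,1] = -L1*sin(t1) - L2*sin(t1+t2)
= -2.7*sin(129) - 2.4*sin(179)
= -2.1402


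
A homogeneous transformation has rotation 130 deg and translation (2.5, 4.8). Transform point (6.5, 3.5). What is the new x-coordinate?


x' = cos(theta)*px - sin(theta)*py + tx
= -0.6428*6.5 - 0.766*3.5 + 2.5
= -4.3593


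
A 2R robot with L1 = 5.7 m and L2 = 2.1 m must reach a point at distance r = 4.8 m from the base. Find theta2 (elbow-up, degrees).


cos(theta2) = (r^2 - L1^2 - L2^2) / (2*L1*L2)
cos(theta2) = (23.04 - 32.49 - 4.41) / 23.94
cos(theta2) = -0.578947
theta2 = 125.3765 degrees


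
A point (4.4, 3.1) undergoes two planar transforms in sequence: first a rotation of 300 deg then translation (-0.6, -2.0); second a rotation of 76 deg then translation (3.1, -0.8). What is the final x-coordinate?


After transform 1:
x1 = cos(300)*4.4 - sin(300)*3.1 + -0.6 = 4.2847
y1 = sin(300)*4.4 + cos(300)*3.1 + -2.0 = -4.2605
After transform 2:
x2 = cos(76)*4.2847 - sin(76)*-4.2605 + 3.1
= 8.2705


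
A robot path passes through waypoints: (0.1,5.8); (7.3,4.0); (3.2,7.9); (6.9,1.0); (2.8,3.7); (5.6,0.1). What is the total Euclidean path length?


Segment lengths:
  seg1 = sqrt((7.2)^2 + (-1.8)^2) = 7.4216
  seg2 = sqrt((-4.1)^2 + (3.9)^2) = 5.6586
  seg3 = sqrt((3.7)^2 + (-6.9)^2) = 7.8294
  seg4 = sqrt((-4.1)^2 + (2.7)^2) = 4.9092
  seg5 = sqrt((2.8)^2 + (-3.6)^2) = 4.5607
Total = 30.3795


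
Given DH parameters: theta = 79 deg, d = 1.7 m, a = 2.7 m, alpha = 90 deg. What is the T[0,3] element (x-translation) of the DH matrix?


T[0,3] = a * cos(theta)
= 2.7 * cos(79 deg)
= 2.7 * 0.1908
= 0.5152


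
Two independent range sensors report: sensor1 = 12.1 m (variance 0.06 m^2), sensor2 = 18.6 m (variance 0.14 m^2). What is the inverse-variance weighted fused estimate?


w1 = (1/var1) / (1/var1 + 1/var2)
   = 16.6667 / (16.6667 + 7.1429) = 0.7
w2 = 1 - w1 = 0.3
fused = w1*s1 + w2*s2 = 8.47 + 5.58
= 14.05 m


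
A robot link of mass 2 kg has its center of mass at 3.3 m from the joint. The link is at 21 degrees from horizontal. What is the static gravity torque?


tau = m*g*L*cos(angle)
= 2 * 9.81 * 3.3 * cos(21 deg)
= 2 * 9.81 * 3.3 * 0.9336
= 60.4456 Nm


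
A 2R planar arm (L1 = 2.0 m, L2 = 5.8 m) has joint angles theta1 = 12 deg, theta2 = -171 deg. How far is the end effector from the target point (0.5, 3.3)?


End effector via forward kinematics:
x = L1*cos(t1) + L2*cos(t1+t2) = -3.4585
y = L1*sin(t1) + L2*sin(t1+t2) = -1.6627
Distance to target:
d = sqrt((0.5 - -3.4585)^2 + (3.3 - -1.6627)^2)
= sqrt(15.6695 + 24.6285)
= 6.3481 m


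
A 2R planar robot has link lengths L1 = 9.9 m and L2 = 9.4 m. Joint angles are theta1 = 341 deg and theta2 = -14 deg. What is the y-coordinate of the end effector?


Convert angles to radians: theta1 = 5.9516, theta2 = -0.2443
y = L1*sin(theta1) + L2*sin(theta1+theta2)
y = -3.2231 + -5.1196
y = -8.3427


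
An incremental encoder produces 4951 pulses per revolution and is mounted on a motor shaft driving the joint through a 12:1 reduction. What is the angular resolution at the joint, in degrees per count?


counts per rev = 4951
effective counts at joint = 4951 * 12 = 59412
resolution = 360 / 59412
= 0.0061 deg/count


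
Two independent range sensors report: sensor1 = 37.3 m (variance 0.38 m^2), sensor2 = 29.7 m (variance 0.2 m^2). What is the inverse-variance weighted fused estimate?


w1 = (1/var1) / (1/var1 + 1/var2)
   = 2.6316 / (2.6316 + 5.0) = 0.3448
w2 = 1 - w1 = 0.6552
fused = w1*s1 + w2*s2 = 12.8621 + 19.4586
= 32.3207 m


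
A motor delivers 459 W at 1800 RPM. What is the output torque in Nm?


omega = 1800 * 2*pi/60 = 188.4956 rad/s
tau = P / omega = 459 / 188.4956
= 2.4351 Nm


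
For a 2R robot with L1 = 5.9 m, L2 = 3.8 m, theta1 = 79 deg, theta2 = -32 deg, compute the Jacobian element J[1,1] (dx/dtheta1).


J[1,1] = -L1*sin(t1) - L2*sin(t1+t2)
= -5.9*sin(79) - 3.8*sin(47)
= -8.5707


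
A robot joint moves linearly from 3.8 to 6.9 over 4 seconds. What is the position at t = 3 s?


s = t/T = 3/4 = 0.75
p(t) = p0 + (pf-p0)*s
= 3.8 + (6.9 - 3.8) * 0.75
= 6.125


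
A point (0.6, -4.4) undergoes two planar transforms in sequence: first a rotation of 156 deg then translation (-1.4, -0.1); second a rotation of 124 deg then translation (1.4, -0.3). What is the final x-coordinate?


After transform 1:
x1 = cos(156)*0.6 - sin(156)*-4.4 + -1.4 = -0.1585
y1 = sin(156)*0.6 + cos(156)*-4.4 + -0.1 = 4.1636
After transform 2:
x2 = cos(124)*-0.1585 - sin(124)*4.1636 + 1.4
= -1.9632


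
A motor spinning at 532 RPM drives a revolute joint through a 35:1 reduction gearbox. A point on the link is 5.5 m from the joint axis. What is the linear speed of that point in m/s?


omega_motor = 532 * 2*pi/60 = 55.7109 rad/s
omega_joint = omega_motor / 35 = 1.5917 rad/s
v = omega_joint * r = 1.5917 * 5.5
= 8.7546 m/s


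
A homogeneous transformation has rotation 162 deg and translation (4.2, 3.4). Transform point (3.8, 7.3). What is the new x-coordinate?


x' = cos(theta)*px - sin(theta)*py + tx
= -0.9511*3.8 - 0.309*7.3 + 4.2
= -1.6698


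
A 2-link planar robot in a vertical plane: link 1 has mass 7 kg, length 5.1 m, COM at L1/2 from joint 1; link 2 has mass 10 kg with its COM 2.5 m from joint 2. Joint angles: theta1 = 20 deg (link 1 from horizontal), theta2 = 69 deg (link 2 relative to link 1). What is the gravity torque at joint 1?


Horizontal distance from joint 1 to link-1 COM:
  x_c1 = (L1/2)*cos(t1) = 2.55 * 0.9397 = 2.3962 m
Horizontal distance from joint 1 to link-2 COM:
  x_c2 = L1*cos(t1) + Lc2*cos(t1+t2)
       = 5.1*0.9397 + 2.5*0.0175 = 4.8361 m
tau1 = m1*g*x_c1 + m2*g*x_c2
     = 7*9.81*2.3962 + 10*9.81*4.8361
     = 164.5482 + 474.4178
     = 638.966 Nm


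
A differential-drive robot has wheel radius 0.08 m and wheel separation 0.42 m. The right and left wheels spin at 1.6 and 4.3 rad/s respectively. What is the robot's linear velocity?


vR = r*wR = 0.08*1.6 = 0.128 m/s
vL = r*wL = 0.08*4.3 = 0.344 m/s
v = (vR+vL)/2 = 0.236 m/s
omega = (vR-vL)/L = -0.5143 rad/s
linear velocity = 0.236 m/s


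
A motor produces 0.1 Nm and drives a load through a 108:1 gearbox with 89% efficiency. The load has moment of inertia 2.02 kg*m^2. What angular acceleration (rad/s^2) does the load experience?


tau_out = tau_motor * N * eta
= 0.1 * 108 * 0.89 = 9.612 Nm
alpha = tau_out / I = 9.612 / 2.02
= 4.7584 rad/s^2


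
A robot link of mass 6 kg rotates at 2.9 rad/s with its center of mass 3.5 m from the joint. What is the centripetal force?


F = m * omega^2 * r
= 6 * 2.9^2 * 3.5
= 6 * 8.41 * 3.5
= 176.61 N


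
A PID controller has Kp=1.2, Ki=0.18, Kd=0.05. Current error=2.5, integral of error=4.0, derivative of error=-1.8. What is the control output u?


u = Kp*e + Ki*int(e) + Kd*de/dt
= 1.2*2.5 + 0.18*4.0 + 0.05*(-1.8)
= 3.0 + 0.72 + -0.09
= 3.63


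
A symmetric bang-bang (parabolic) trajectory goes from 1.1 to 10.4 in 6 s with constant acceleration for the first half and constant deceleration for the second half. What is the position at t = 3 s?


Symmetric rest-to-rest: each phase covers (pf-p0)/2 in time T/2. 0.5*a*(T/2)^2 = (pf-p0)/2 => a = 4*(pf-p0)/T^2
a = 4*(10.4-1.1)/6^2 = 1.0333
t = 3 is in the acceleration phase (t <= T/2).
p = p0 + 0.5*a*t^2 = 1.1 + 0.5*1.0333*3^2
= 5.75


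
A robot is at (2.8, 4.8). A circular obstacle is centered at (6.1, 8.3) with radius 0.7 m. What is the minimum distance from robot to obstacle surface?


center_dist = sqrt((2.8-6.1)^2 + (4.8-8.3)^2)
= sqrt(10.89 + 12.25)
= 4.8104
min_dist = center_dist - radius = 4.8104 - 0.7 = 4.1104 m


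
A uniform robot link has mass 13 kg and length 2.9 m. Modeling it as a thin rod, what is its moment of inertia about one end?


I = (1/3) * m * L^2
= (1/3) * 13 * 2.9^2
= 0.333333 * 13 * 8.41
= 36.4433 kg*m^2


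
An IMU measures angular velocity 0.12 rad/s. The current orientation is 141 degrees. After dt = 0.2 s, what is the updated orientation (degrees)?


delta_theta = w * dt = 0.12 * 0.2 = 0.024 rad
= 1.3751 deg
theta_new = 141 + 1.3751 = 142.3751 deg


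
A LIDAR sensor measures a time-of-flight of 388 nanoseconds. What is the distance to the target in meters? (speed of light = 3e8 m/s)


tof = 388 ns = 3.88e-07 s
dist = c * tof / 2
= 3e8 * 3.88e-07 / 2
= 58.2 m


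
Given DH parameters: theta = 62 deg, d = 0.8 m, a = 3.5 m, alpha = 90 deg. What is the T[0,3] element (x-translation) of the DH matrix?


T[0,3] = a * cos(theta)
= 3.5 * cos(62 deg)
= 3.5 * 0.4695
= 1.6432


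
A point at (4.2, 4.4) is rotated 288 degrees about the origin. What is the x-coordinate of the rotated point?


x' = x*cos(theta) - y*sin(theta)
cos(288 deg) = 0.309, sin(288 deg) = -0.9511
x' = 4.2 * 0.309 - 4.4 * -0.9511
= 1.2979 - -4.1846
= 5.4825


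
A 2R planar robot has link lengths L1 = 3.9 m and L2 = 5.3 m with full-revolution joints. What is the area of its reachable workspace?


r_max = L1 + L2 = 9.2 m
r_min = |L1 - L2| = 1.4 m
Area = pi*(r_max^2 - r_min^2)
= pi*(84.64 - 1.96)
= pi * 82.68
= 259.7469 m^2


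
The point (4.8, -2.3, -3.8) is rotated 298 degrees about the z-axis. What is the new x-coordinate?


Rotation about z-axis: x' = x*cos(theta) - y*sin(theta)
= 4.8 * 0.4695 - -2.3 * -0.8829
= 0.2227


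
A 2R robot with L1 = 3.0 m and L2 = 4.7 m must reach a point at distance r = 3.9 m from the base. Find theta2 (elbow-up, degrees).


cos(theta2) = (r^2 - L1^2 - L2^2) / (2*L1*L2)
cos(theta2) = (15.21 - 9.0 - 22.09) / 28.2
cos(theta2) = -0.563121
theta2 = 124.2719 degrees


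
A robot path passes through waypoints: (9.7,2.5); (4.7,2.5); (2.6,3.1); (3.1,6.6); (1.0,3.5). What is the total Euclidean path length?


Segment lengths:
  seg1 = sqrt((-5.0)^2 + (0.0)^2) = 5.0
  seg2 = sqrt((-2.1)^2 + (0.6)^2) = 2.184
  seg3 = sqrt((0.5)^2 + (3.5)^2) = 3.5355
  seg4 = sqrt((-2.1)^2 + (-3.1)^2) = 3.7443
Total = 14.4639


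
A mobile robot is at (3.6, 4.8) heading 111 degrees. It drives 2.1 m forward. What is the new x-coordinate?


x_new = x0 + d*cos(theta)
= 3.6 + 2.1*cos(111)
= 3.6 + -0.7526
= 2.8474


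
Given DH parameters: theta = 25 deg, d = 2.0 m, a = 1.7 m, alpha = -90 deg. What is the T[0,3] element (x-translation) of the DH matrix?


T[0,3] = a * cos(theta)
= 1.7 * cos(25 deg)
= 1.7 * 0.9063
= 1.5407


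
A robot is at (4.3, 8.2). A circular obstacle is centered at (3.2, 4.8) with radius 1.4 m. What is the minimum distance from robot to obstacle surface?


center_dist = sqrt((4.3-3.2)^2 + (8.2-4.8)^2)
= sqrt(1.21 + 11.56)
= 3.5735
min_dist = center_dist - radius = 3.5735 - 1.4 = 2.1735 m


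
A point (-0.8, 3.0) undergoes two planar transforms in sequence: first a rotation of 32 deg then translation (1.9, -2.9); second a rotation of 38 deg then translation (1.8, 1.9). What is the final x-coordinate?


After transform 1:
x1 = cos(32)*-0.8 - sin(32)*3.0 + 1.9 = -0.3682
y1 = sin(32)*-0.8 + cos(32)*3.0 + -2.9 = -0.7798
After transform 2:
x2 = cos(38)*-0.3682 - sin(38)*-0.7798 + 1.8
= 1.9899


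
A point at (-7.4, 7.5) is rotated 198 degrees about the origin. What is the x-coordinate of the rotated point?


x' = x*cos(theta) - y*sin(theta)
cos(198 deg) = -0.9511, sin(198 deg) = -0.309
x' = -7.4 * -0.9511 - 7.5 * -0.309
= 7.0378 - -2.3176
= 9.3554


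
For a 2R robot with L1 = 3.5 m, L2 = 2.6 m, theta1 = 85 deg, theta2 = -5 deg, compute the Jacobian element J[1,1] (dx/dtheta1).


J[1,1] = -L1*sin(t1) - L2*sin(t1+t2)
= -3.5*sin(85) - 2.6*sin(80)
= -6.0472


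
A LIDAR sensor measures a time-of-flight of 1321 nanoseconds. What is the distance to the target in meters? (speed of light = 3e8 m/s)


tof = 1321 ns = 1.321e-06 s
dist = c * tof / 2
= 3e8 * 1.321e-06 / 2
= 198.15 m


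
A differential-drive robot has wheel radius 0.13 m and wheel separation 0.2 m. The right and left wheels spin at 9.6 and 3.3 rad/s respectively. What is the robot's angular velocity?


vR = r*wR = 0.13*9.6 = 1.248 m/s
vL = r*wL = 0.13*3.3 = 0.429 m/s
v = (vR+vL)/2 = 0.8385 m/s
omega = (vR-vL)/L = 4.095 rad/s
angular velocity = 4.095 rad/s


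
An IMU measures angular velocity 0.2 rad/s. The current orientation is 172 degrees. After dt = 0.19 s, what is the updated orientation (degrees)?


delta_theta = w * dt = 0.2 * 0.19 = 0.038 rad
= 2.1772 deg
theta_new = 172 + 2.1772 = 174.1772 deg


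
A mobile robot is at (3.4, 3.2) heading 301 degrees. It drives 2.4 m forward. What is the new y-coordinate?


y_new = y0 + d*sin(theta)
= 3.2 + 2.4*sin(301)
= 3.2 + -2.0572
= 1.1428


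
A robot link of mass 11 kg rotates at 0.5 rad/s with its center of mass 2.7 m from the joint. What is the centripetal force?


F = m * omega^2 * r
= 11 * 0.5^2 * 2.7
= 11 * 0.25 * 2.7
= 7.425 N


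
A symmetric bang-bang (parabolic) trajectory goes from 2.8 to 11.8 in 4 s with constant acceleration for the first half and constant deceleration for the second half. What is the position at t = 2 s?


Symmetric rest-to-rest: each phase covers (pf-p0)/2 in time T/2. 0.5*a*(T/2)^2 = (pf-p0)/2 => a = 4*(pf-p0)/T^2
a = 4*(11.8-2.8)/4^2 = 2.25
t = 2 is in the acceleration phase (t <= T/2).
p = p0 + 0.5*a*t^2 = 2.8 + 0.5*2.25*2^2
= 7.3


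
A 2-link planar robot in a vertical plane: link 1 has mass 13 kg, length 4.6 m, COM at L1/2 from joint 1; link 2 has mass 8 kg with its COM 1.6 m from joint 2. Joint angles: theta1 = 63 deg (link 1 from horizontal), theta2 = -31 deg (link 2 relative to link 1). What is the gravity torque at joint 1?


Horizontal distance from joint 1 to link-1 COM:
  x_c1 = (L1/2)*cos(t1) = 2.3 * 0.454 = 1.0442 m
Horizontal distance from joint 1 to link-2 COM:
  x_c2 = L1*cos(t1) + Lc2*cos(t1+t2)
       = 4.6*0.454 + 1.6*0.848 = 3.4452 m
tau1 = m1*g*x_c1 + m2*g*x_c2
     = 13*9.81*1.0442 + 8*9.81*3.4452
     = 133.164 + 270.3819
     = 403.5459 Nm


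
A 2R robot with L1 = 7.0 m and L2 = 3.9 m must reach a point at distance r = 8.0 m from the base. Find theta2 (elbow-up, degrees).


cos(theta2) = (r^2 - L1^2 - L2^2) / (2*L1*L2)
cos(theta2) = (64.0 - 49.0 - 15.21) / 54.6
cos(theta2) = -0.003846
theta2 = 90.2204 degrees


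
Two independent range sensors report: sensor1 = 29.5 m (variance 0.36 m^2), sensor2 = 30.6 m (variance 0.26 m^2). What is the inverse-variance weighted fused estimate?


w1 = (1/var1) / (1/var1 + 1/var2)
   = 2.7778 / (2.7778 + 3.8462) = 0.4194
w2 = 1 - w1 = 0.5806
fused = w1*s1 + w2*s2 = 12.371 + 17.7677
= 30.1387 m


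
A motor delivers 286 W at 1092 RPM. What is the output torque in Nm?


omega = 1092 * 2*pi/60 = 114.354 rad/s
tau = P / omega = 286 / 114.354
= 2.501 Nm


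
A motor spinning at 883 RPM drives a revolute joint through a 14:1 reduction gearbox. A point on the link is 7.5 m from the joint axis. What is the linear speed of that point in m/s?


omega_motor = 883 * 2*pi/60 = 92.4675 rad/s
omega_joint = omega_motor / 14 = 6.6048 rad/s
v = omega_joint * r = 6.6048 * 7.5
= 49.5362 m/s


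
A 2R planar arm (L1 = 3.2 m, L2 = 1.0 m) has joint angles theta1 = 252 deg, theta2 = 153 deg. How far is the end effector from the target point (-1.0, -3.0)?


End effector via forward kinematics:
x = L1*cos(t1) + L2*cos(t1+t2) = -0.2817
y = L1*sin(t1) + L2*sin(t1+t2) = -2.3363
Distance to target:
d = sqrt((-1.0 - -0.2817)^2 + (-3.0 - -2.3363)^2)
= sqrt(0.5159 + 0.4405)
= 0.978 m


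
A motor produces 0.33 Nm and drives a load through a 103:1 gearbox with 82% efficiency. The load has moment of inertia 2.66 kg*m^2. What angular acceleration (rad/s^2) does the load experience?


tau_out = tau_motor * N * eta
= 0.33 * 103 * 0.82 = 27.8718 Nm
alpha = tau_out / I = 27.8718 / 2.66
= 10.4781 rad/s^2


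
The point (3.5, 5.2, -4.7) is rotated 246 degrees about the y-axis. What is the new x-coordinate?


Rotation about y-axis: x' = x*cos(theta) + z*sin(theta)
= 3.5 * -0.4067 + -4.7 * -0.9135
= 2.8701


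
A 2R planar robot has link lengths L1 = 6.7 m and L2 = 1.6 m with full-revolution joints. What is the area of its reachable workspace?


r_max = L1 + L2 = 8.3 m
r_min = |L1 - L2| = 5.1 m
Area = pi*(r_max^2 - r_min^2)
= pi*(68.89 - 26.01)
= pi * 42.88
= 134.7115 m^2


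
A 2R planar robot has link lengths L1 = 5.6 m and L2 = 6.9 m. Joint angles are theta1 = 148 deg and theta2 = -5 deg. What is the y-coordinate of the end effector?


Convert angles to radians: theta1 = 2.5831, theta2 = -0.0873
y = L1*sin(theta1) + L2*sin(theta1+theta2)
y = 2.9675 + 4.1525
y = 7.1201


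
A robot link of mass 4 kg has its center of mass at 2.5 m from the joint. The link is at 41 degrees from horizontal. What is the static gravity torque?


tau = m*g*L*cos(angle)
= 4 * 9.81 * 2.5 * cos(41 deg)
= 4 * 9.81 * 2.5 * 0.7547
= 74.037 Nm


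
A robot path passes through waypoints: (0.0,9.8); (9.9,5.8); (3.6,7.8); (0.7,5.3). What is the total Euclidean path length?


Segment lengths:
  seg1 = sqrt((9.9)^2 + (-4.0)^2) = 10.6775
  seg2 = sqrt((-6.3)^2 + (2.0)^2) = 6.6098
  seg3 = sqrt((-2.9)^2 + (-2.5)^2) = 3.8288
Total = 21.1162


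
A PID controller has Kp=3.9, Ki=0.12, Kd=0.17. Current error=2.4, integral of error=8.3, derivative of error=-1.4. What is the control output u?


u = Kp*e + Ki*int(e) + Kd*de/dt
= 3.9*2.4 + 0.12*8.3 + 0.17*(-1.4)
= 9.36 + 0.996 + -0.238
= 10.118


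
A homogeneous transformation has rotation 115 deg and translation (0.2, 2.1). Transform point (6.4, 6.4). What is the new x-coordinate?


x' = cos(theta)*px - sin(theta)*py + tx
= -0.4226*6.4 - 0.9063*6.4 + 0.2
= -8.3051


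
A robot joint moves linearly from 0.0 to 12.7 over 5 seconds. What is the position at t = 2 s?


s = t/T = 2/5 = 0.4
p(t) = p0 + (pf-p0)*s
= 0.0 + (12.7 - 0.0) * 0.4
= 5.08


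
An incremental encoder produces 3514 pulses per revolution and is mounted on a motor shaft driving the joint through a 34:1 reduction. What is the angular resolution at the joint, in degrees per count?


counts per rev = 3514
effective counts at joint = 3514 * 34 = 119476
resolution = 360 / 119476
= 0.003 deg/count


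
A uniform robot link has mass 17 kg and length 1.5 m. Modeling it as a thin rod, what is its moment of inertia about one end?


I = (1/3) * m * L^2
= (1/3) * 17 * 1.5^2
= 0.333333 * 17 * 2.25
= 12.75 kg*m^2


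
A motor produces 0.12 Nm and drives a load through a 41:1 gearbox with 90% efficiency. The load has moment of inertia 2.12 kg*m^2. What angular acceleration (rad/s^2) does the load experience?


tau_out = tau_motor * N * eta
= 0.12 * 41 * 0.9 = 4.428 Nm
alpha = tau_out / I = 4.428 / 2.12
= 2.0887 rad/s^2


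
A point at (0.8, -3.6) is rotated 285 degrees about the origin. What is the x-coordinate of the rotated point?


x' = x*cos(theta) - y*sin(theta)
cos(285 deg) = 0.2588, sin(285 deg) = -0.9659
x' = 0.8 * 0.2588 - -3.6 * -0.9659
= 0.2071 - 3.4773
= -3.2703


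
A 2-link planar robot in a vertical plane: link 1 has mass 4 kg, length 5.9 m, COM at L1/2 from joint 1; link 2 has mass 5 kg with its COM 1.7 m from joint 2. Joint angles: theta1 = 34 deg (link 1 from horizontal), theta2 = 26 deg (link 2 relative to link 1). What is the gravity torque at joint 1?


Horizontal distance from joint 1 to link-1 COM:
  x_c1 = (L1/2)*cos(t1) = 2.95 * 0.829 = 2.4457 m
Horizontal distance from joint 1 to link-2 COM:
  x_c2 = L1*cos(t1) + Lc2*cos(t1+t2)
       = 5.9*0.829 + 1.7*0.5 = 5.7413 m
tau1 = m1*g*x_c1 + m2*g*x_c2
     = 4*9.81*2.4457 + 5*9.81*5.7413
     = 95.9677 + 281.6118
     = 377.5796 Nm


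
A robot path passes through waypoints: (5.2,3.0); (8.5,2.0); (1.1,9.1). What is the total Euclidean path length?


Segment lengths:
  seg1 = sqrt((3.3)^2 + (-1.0)^2) = 3.4482
  seg2 = sqrt((-7.4)^2 + (7.1)^2) = 10.2552
Total = 13.7034


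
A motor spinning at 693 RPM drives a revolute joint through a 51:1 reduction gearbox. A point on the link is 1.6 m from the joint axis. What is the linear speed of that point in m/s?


omega_motor = 693 * 2*pi/60 = 72.5708 rad/s
omega_joint = omega_motor / 51 = 1.423 rad/s
v = omega_joint * r = 1.423 * 1.6
= 2.2767 m/s


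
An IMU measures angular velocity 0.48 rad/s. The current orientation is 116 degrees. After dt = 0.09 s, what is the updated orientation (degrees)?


delta_theta = w * dt = 0.48 * 0.09 = 0.0432 rad
= 2.4752 deg
theta_new = 116 + 2.4752 = 118.4752 deg


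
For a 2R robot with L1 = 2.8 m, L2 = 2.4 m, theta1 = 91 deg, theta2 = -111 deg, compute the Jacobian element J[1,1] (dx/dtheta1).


J[1,1] = -L1*sin(t1) - L2*sin(t1+t2)
= -2.8*sin(91) - 2.4*sin(-20)
= -1.9787


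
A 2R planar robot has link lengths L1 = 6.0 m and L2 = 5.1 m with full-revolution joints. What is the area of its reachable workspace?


r_max = L1 + L2 = 11.1 m
r_min = |L1 - L2| = 0.9 m
Area = pi*(r_max^2 - r_min^2)
= pi*(123.21 - 0.81)
= pi * 122.4
= 384.5309 m^2


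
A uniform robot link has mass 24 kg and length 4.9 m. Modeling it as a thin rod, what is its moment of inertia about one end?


I = (1/3) * m * L^2
= (1/3) * 24 * 4.9^2
= 0.333333 * 24 * 24.01
= 192.08 kg*m^2


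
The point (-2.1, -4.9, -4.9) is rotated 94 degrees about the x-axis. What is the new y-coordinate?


Rotation about x-axis: y' = y*cos(theta) - z*sin(theta)
= -4.9 * -0.0698 - -4.9 * 0.9976
= 5.2299


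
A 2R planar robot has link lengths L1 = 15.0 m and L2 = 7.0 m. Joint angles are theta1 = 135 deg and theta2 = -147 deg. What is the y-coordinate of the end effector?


Convert angles to radians: theta1 = 2.3562, theta2 = -2.5656
y = L1*sin(theta1) + L2*sin(theta1+theta2)
y = 10.6066 + -1.4554
y = 9.1512


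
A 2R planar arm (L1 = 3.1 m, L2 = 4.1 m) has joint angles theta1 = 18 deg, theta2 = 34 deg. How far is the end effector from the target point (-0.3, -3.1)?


End effector via forward kinematics:
x = L1*cos(t1) + L2*cos(t1+t2) = 5.4725
y = L1*sin(t1) + L2*sin(t1+t2) = 4.1888
Distance to target:
d = sqrt((-0.3 - 5.4725)^2 + (-3.1 - 4.1888)^2)
= sqrt(33.3216 + 53.1266)
= 9.2978 m


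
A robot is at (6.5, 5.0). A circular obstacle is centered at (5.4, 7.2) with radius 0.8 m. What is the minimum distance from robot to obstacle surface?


center_dist = sqrt((6.5-5.4)^2 + (5.0-7.2)^2)
= sqrt(1.21 + 4.84)
= 2.4597
min_dist = center_dist - radius = 2.4597 - 0.8 = 1.6597 m


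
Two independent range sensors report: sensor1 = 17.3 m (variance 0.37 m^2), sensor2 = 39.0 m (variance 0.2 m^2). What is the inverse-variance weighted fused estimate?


w1 = (1/var1) / (1/var1 + 1/var2)
   = 2.7027 / (2.7027 + 5.0) = 0.3509
w2 = 1 - w1 = 0.6491
fused = w1*s1 + w2*s2 = 6.0702 + 25.3158
= 31.386 m


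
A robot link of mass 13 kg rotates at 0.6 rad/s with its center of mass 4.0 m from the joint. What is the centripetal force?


F = m * omega^2 * r
= 13 * 0.6^2 * 4.0
= 13 * 0.36 * 4.0
= 18.72 N


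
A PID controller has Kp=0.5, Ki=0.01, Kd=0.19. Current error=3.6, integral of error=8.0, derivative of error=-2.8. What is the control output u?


u = Kp*e + Ki*int(e) + Kd*de/dt
= 0.5*3.6 + 0.01*8.0 + 0.19*(-2.8)
= 1.8 + 0.08 + -0.532
= 1.348


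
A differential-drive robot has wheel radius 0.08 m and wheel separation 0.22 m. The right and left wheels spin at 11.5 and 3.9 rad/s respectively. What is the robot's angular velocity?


vR = r*wR = 0.08*11.5 = 0.92 m/s
vL = r*wL = 0.08*3.9 = 0.312 m/s
v = (vR+vL)/2 = 0.616 m/s
omega = (vR-vL)/L = 2.7636 rad/s
angular velocity = 2.7636 rad/s


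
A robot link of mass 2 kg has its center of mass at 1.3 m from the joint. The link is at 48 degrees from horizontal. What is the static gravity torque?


tau = m*g*L*cos(angle)
= 2 * 9.81 * 1.3 * cos(48 deg)
= 2 * 9.81 * 1.3 * 0.6691
= 17.0668 Nm


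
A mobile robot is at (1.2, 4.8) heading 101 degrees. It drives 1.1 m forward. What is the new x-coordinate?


x_new = x0 + d*cos(theta)
= 1.2 + 1.1*cos(101)
= 1.2 + -0.2099
= 0.9901


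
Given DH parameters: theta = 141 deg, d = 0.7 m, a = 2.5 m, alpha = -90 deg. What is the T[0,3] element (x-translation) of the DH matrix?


T[0,3] = a * cos(theta)
= 2.5 * cos(141 deg)
= 2.5 * -0.7771
= -1.9429


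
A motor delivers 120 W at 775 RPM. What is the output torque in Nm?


omega = 775 * 2*pi/60 = 81.1578 rad/s
tau = P / omega = 120 / 81.1578
= 1.4786 Nm


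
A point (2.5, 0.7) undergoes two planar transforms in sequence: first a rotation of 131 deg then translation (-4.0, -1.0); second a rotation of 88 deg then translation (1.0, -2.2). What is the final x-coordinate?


After transform 1:
x1 = cos(131)*2.5 - sin(131)*0.7 + -4.0 = -6.1684
y1 = sin(131)*2.5 + cos(131)*0.7 + -1.0 = 0.4275
After transform 2:
x2 = cos(88)*-6.1684 - sin(88)*0.4275 + 1.0
= 0.3575


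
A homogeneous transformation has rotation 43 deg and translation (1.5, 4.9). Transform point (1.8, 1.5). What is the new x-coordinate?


x' = cos(theta)*px - sin(theta)*py + tx
= 0.7314*1.8 - 0.682*1.5 + 1.5
= 1.7934


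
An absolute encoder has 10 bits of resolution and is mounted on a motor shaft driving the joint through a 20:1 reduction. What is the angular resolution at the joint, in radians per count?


counts = 2^10 = 1024
effective counts at joint = 1024 * 20 = 20480
resolution = 2*pi / 20480
= 3.0680e-04 rad/count


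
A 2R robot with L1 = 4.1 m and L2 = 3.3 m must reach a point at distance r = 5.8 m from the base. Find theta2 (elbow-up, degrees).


cos(theta2) = (r^2 - L1^2 - L2^2) / (2*L1*L2)
cos(theta2) = (33.64 - 16.81 - 10.89) / 27.06
cos(theta2) = 0.219512
theta2 = 77.3196 degrees


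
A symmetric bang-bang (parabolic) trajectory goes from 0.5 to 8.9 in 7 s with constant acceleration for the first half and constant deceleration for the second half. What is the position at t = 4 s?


Symmetric rest-to-rest: each phase covers (pf-p0)/2 in time T/2. 0.5*a*(T/2)^2 = (pf-p0)/2 => a = 4*(pf-p0)/T^2
a = 4*(8.9-0.5)/7^2 = 0.6857
t = 4 is in the deceleration phase (t > T/2).
p = pf - 0.5*a*(T-t)^2 = 8.9 - 0.5*0.6857*3^2
= 5.8143


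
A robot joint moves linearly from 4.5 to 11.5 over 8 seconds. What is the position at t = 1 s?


s = t/T = 1/8 = 0.125
p(t) = p0 + (pf-p0)*s
= 4.5 + (11.5 - 4.5) * 0.125
= 5.375


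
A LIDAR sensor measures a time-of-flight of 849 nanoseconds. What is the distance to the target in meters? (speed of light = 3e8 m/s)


tof = 849 ns = 8.49e-07 s
dist = c * tof / 2
= 3e8 * 8.49e-07 / 2
= 127.35 m


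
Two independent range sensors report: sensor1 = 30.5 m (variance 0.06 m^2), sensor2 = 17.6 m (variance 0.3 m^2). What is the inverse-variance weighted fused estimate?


w1 = (1/var1) / (1/var1 + 1/var2)
   = 16.6667 / (16.6667 + 3.3333) = 0.8333
w2 = 1 - w1 = 0.1667
fused = w1*s1 + w2*s2 = 25.4167 + 2.9333
= 28.35 m


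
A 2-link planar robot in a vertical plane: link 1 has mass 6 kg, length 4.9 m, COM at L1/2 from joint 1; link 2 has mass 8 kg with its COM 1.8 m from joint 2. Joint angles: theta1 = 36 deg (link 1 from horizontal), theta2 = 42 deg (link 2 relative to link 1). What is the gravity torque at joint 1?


Horizontal distance from joint 1 to link-1 COM:
  x_c1 = (L1/2)*cos(t1) = 2.45 * 0.809 = 1.9821 m
Horizontal distance from joint 1 to link-2 COM:
  x_c2 = L1*cos(t1) + Lc2*cos(t1+t2)
       = 4.9*0.809 + 1.8*0.2079 = 4.3384 m
tau1 = m1*g*x_c1 + m2*g*x_c2
     = 6*9.81*1.9821 + 8*9.81*4.3384
     = 116.6659 + 340.4795
     = 457.1455 Nm


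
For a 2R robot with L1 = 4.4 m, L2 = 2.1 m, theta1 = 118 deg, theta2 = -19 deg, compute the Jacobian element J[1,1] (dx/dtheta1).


J[1,1] = -L1*sin(t1) - L2*sin(t1+t2)
= -4.4*sin(118) - 2.1*sin(99)
= -5.9591


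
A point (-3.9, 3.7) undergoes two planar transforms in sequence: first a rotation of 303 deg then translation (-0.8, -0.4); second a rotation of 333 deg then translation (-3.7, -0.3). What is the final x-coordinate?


After transform 1:
x1 = cos(303)*-3.9 - sin(303)*3.7 + -0.8 = 0.179
y1 = sin(303)*-3.9 + cos(303)*3.7 + -0.4 = 4.886
After transform 2:
x2 = cos(333)*0.179 - sin(333)*4.886 + -3.7
= -1.3223


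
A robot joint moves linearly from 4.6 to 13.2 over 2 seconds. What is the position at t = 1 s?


s = t/T = 1/2 = 0.5
p(t) = p0 + (pf-p0)*s
= 4.6 + (13.2 - 4.6) * 0.5
= 8.9


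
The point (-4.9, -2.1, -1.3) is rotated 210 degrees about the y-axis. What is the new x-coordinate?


Rotation about y-axis: x' = x*cos(theta) + z*sin(theta)
= -4.9 * -0.866 + -1.3 * -0.5
= 4.8935


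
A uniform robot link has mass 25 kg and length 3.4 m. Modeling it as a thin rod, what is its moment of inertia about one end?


I = (1/3) * m * L^2
= (1/3) * 25 * 3.4^2
= 0.333333 * 25 * 11.56
= 96.3333 kg*m^2


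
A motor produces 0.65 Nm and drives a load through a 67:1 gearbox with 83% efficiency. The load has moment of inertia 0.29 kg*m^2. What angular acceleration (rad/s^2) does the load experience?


tau_out = tau_motor * N * eta
= 0.65 * 67 * 0.83 = 36.1465 Nm
alpha = tau_out / I = 36.1465 / 0.29
= 124.6431 rad/s^2


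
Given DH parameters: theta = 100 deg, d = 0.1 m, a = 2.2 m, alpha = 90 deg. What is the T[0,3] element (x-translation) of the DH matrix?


T[0,3] = a * cos(theta)
= 2.2 * cos(100 deg)
= 2.2 * -0.1736
= -0.382


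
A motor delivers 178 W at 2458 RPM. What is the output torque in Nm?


omega = 2458 * 2*pi/60 = 257.4012 rad/s
tau = P / omega = 178 / 257.4012
= 0.6915 Nm


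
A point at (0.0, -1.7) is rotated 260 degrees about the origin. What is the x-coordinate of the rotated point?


x' = x*cos(theta) - y*sin(theta)
cos(260 deg) = -0.1736, sin(260 deg) = -0.9848
x' = 0.0 * -0.1736 - -1.7 * -0.9848
= -0.0 - 1.6742
= -1.6742


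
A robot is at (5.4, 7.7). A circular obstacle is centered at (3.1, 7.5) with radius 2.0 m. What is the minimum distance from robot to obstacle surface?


center_dist = sqrt((5.4-3.1)^2 + (7.7-7.5)^2)
= sqrt(5.29 + 0.04)
= 2.3087
min_dist = center_dist - radius = 2.3087 - 2.0 = 0.3087 m


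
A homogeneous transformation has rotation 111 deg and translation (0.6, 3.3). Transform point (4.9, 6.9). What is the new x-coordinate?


x' = cos(theta)*px - sin(theta)*py + tx
= -0.3584*4.9 - 0.9336*6.9 + 0.6
= -7.5977


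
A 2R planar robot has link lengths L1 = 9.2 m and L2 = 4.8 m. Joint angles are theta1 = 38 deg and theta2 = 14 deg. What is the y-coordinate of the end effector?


Convert angles to radians: theta1 = 0.6632, theta2 = 0.2443
y = L1*sin(theta1) + L2*sin(theta1+theta2)
y = 5.6641 + 3.7825
y = 9.4465
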